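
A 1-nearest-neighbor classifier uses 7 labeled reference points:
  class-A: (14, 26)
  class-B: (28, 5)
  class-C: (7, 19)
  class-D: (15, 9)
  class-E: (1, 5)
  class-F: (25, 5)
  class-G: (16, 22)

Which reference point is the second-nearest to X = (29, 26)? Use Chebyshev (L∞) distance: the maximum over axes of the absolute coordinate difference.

d(X, class-A) = max(15, 0) = 15
d(X, class-B) = max(1, 21) = 21
d(X, class-C) = max(22, 7) = 22
d(X, class-D) = max(14, 17) = 17
d(X, class-E) = max(28, 21) = 28
d(X, class-F) = max(4, 21) = 21
d(X, class-G) = max(13, 4) = 13
Sorted ascending: class-G, class-A, class-D, … — the second-nearest is class-A.

class-A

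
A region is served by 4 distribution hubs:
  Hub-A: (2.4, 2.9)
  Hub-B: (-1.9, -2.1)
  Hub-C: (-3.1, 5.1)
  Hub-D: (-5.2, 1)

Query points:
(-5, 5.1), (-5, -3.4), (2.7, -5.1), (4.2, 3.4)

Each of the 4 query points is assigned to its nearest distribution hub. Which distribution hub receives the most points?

Hub-B

(-5, 5.1) — d² to each: Hub-A:59.6, Hub-B:61.45, Hub-C:3.61, Hub-D:16.85 → nearest is Hub-C
(-5, -3.4) — d² to each: Hub-A:94.45, Hub-B:11.3, Hub-C:75.86, Hub-D:19.4 → nearest is Hub-B
(2.7, -5.1) — d² to each: Hub-A:64.09, Hub-B:30.16, Hub-C:137.68, Hub-D:99.62 → nearest is Hub-B
(4.2, 3.4) — d² to each: Hub-A:3.49, Hub-B:67.46, Hub-C:56.18, Hub-D:94.12 → nearest is Hub-A
Tally — Hub-A:1, Hub-B:2, Hub-C:1. Hub-B captures the most (2).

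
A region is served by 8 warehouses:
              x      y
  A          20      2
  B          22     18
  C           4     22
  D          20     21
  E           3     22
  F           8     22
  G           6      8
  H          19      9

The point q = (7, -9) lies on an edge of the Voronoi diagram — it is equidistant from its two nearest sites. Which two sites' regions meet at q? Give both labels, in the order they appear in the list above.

Squared distances from q to each site:
|qA|² = 169 + 121 = 290
|qB|² = 225 + 729 = 954
|qC|² = 9 + 961 = 970
|qD|² = 169 + 900 = 1069
|qE|² = 16 + 961 = 977
|qF|² = 1 + 961 = 962
|qG|² = 1 + 289 = 290
|qH|² = 144 + 324 = 468
q is equidistant from A and G (both at squared distance 290), and every other site is strictly farther — so q lies on the A–G Voronoi edge.

A and G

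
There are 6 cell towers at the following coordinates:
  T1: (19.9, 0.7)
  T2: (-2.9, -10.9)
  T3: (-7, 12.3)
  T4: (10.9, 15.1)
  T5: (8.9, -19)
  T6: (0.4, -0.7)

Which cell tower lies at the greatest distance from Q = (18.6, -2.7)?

Compare squared distances (the ordering matches that of the actual distances):
|QT1|² = 1.69 + 11.56 = 13.25
|QT2|² = 462.25 + 67.24 = 529.49
|QT3|² = 655.36 + 225 = 880.36
|QT4|² = 59.29 + 316.84 = 376.13
|QT5|² = 94.09 + 265.69 = 359.78
|QT6|² = 331.24 + 4 = 335.24
The largest is to T3.

T3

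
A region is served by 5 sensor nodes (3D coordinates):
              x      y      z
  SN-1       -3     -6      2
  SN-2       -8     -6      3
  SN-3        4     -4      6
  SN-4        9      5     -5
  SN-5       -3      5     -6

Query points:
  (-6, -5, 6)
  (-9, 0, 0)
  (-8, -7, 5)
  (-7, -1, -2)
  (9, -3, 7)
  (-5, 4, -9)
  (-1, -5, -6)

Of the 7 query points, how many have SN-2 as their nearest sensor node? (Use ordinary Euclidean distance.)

4

(-6, -5, 6) — d² to each: SN-1:26, SN-2:14, SN-3:101, SN-4:446, SN-5:253 → nearest is SN-2
(-9, 0, 0) — d² to each: SN-1:76, SN-2:46, SN-3:221, SN-4:374, SN-5:97 → nearest is SN-2
(-8, -7, 5) — d² to each: SN-1:35, SN-2:5, SN-3:154, SN-4:533, SN-5:290 → nearest is SN-2
(-7, -1, -2) — d² to each: SN-1:57, SN-2:51, SN-3:194, SN-4:301, SN-5:68 → nearest is SN-2
(9, -3, 7) — d² to each: SN-1:178, SN-2:314, SN-3:27, SN-4:208, SN-5:377 → nearest is SN-3
(-5, 4, -9) — d² to each: SN-1:225, SN-2:253, SN-3:370, SN-4:213, SN-5:14 → nearest is SN-5
(-1, -5, -6) — d² to each: SN-1:69, SN-2:131, SN-3:170, SN-4:201, SN-5:104 → nearest is SN-1
4 of the 7 points have SN-2 as nearest.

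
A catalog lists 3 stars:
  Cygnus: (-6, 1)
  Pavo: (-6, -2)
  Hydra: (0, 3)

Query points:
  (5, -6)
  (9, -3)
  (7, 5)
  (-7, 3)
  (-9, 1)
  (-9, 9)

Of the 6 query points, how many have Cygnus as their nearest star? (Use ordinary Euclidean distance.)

(5, -6) — d² to each: Cygnus:170, Pavo:137, Hydra:106 → nearest is Hydra
(9, -3) — d² to each: Cygnus:241, Pavo:226, Hydra:117 → nearest is Hydra
(7, 5) — d² to each: Cygnus:185, Pavo:218, Hydra:53 → nearest is Hydra
(-7, 3) — d² to each: Cygnus:5, Pavo:26, Hydra:49 → nearest is Cygnus
(-9, 1) — d² to each: Cygnus:9, Pavo:18, Hydra:85 → nearest is Cygnus
(-9, 9) — d² to each: Cygnus:73, Pavo:130, Hydra:117 → nearest is Cygnus
3 of the 6 points have Cygnus as nearest.

3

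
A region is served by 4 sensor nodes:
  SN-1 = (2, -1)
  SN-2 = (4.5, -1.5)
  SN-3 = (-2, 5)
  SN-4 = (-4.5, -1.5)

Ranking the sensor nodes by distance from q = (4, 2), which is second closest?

Since √ is increasing, it suffices to compare squared distances:
d²(q, SN-1) = (4−2)² + (2−(-1))² = 4 + 9 = 13
d²(q, SN-2) = (4−4.5)² + (2−(-1.5))² = 0.25 + 12.25 = 12.5
d²(q, SN-3) = (4−(-2))² + (2−5)² = 36 + 9 = 45
d²(q, SN-4) = (4−(-4.5))² + (2−(-1.5))² = 72.25 + 12.25 = 84.5
Sorted ascending: SN-2, SN-1, SN-3, … — the second-nearest is SN-1.

SN-1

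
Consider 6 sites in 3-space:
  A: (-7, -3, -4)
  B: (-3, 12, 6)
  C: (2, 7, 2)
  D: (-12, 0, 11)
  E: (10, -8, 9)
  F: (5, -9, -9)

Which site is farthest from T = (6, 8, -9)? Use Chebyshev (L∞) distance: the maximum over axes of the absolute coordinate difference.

d(T,A) = max(13, 11, 5) = 13
d(T,B) = max(9, 4, 15) = 15
d(T,C) = max(4, 1, 11) = 11
d(T,D) = max(18, 8, 20) = 20
d(T,E) = max(4, 16, 18) = 18
d(T,F) = max(1, 17, 0) = 17
The largest is to D.

D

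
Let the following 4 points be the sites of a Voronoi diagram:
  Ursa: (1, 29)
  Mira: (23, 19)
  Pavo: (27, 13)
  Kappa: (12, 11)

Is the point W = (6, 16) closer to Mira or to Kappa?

Kappa

Compare squared distances:
d²(W, Mira) = (6−23)² + (16−19)² = 289 + 9 = 298
d²(W, Kappa) = (6−12)² + (16−11)² = 36 + 25 = 61
298 > 61, so Kappa is closer.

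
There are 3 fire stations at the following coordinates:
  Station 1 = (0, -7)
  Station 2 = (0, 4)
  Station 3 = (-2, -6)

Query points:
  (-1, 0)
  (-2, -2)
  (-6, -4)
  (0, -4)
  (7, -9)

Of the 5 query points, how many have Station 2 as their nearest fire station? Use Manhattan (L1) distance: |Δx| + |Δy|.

1

(-1, 0) — d to each: Station 1:8, Station 2:5, Station 3:7 → nearest is Station 2
(-2, -2) — d to each: Station 1:7, Station 2:8, Station 3:4 → nearest is Station 3
(-6, -4) — d to each: Station 1:9, Station 2:14, Station 3:6 → nearest is Station 3
(0, -4) — d to each: Station 1:3, Station 2:8, Station 3:4 → nearest is Station 1
(7, -9) — d to each: Station 1:9, Station 2:20, Station 3:12 → nearest is Station 1
1 of the 5 points has Station 2 as nearest.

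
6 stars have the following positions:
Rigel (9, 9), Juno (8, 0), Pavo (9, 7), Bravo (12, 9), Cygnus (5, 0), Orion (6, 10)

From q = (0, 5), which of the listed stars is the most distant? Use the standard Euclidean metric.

Bravo

Compare squared distances (the ordering matches that of the actual distances):
d²(q, Rigel) = (0−9)² + (5−9)² = 81 + 16 = 97
d²(q, Juno) = (0−8)² + (5−0)² = 64 + 25 = 89
d²(q, Pavo) = (0−9)² + (5−7)² = 81 + 4 = 85
d²(q, Bravo) = (0−12)² + (5−9)² = 144 + 16 = 160
d²(q, Cygnus) = (0−5)² + (5−0)² = 25 + 25 = 50
d²(q, Orion) = (0−6)² + (5−10)² = 36 + 25 = 61
The largest is to Bravo.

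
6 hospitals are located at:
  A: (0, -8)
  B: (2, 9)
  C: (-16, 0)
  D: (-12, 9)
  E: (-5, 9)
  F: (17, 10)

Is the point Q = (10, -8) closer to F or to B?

B

Compare squared distances:
|QF|² = (10−17)² + (-8−10)² = 49 + 324 = 373
|QB|² = (10−2)² + (-8−9)² = 64 + 289 = 353
373 > 353, so B is closer.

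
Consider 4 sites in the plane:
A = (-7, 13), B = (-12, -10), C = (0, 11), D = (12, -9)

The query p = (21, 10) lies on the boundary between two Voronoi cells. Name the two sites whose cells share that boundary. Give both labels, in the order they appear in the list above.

Squared distances from p to each site:
|pA|² = (21−(-7))² + (10−13)² = 784 + 9 = 793
|pB|² = (21−(-12))² + (10−(-10))² = 1089 + 400 = 1489
|pC|² = (21−0)² + (10−11)² = 441 + 1 = 442
|pD|² = (21−12)² + (10−(-9))² = 81 + 361 = 442
p is equidistant from C and D (both at squared distance 442), and every other site is strictly farther — so p lies on the C–D Voronoi edge.

C and D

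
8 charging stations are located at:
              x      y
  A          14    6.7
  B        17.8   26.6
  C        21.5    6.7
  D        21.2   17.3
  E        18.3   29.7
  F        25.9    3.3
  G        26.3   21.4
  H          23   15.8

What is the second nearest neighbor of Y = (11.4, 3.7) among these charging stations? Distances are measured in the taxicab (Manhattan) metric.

d(Y,A) = 2.6 + 3 = 5.6
d(Y,B) = 6.4 + 22.9 = 29.3
d(Y,C) = 10.1 + 3 = 13.1
d(Y,D) = 9.8 + 13.6 = 23.4
d(Y,E) = 6.9 + 26 = 32.9
d(Y,F) = 14.5 + 0.4 = 14.9
d(Y,G) = 14.9 + 17.7 = 32.6
d(Y,H) = 11.6 + 12.1 = 23.7
Sorted ascending: A, C, F, … — the second-nearest is C.

C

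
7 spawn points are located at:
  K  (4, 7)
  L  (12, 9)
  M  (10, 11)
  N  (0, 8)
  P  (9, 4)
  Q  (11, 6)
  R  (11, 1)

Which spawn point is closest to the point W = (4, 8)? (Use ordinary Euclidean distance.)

K

Squared Euclidean distances:
|WK|² = (4−4)² + (8−7)² = 0 + 1 = 1
|WL|² = (4−12)² + (8−9)² = 64 + 1 = 65
|WM|² = (4−10)² + (8−11)² = 36 + 9 = 45
|WN|² = (4−0)² + (8−8)² = 16 + 0 = 16
|WP|² = (4−9)² + (8−4)² = 25 + 16 = 41
|WQ|² = (4−11)² + (8−6)² = 49 + 4 = 53
|WR|² = (4−11)² + (8−1)² = 49 + 49 = 98
Minimum is at K.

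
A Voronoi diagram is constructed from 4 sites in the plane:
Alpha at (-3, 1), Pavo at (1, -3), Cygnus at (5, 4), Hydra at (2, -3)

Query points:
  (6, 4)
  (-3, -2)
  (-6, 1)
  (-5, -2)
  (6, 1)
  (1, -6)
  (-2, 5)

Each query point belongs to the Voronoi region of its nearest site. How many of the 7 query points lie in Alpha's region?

(6, 4) — d² to each: Alpha:90, Pavo:74, Cygnus:1, Hydra:65 → nearest is Cygnus
(-3, -2) — d² to each: Alpha:9, Pavo:17, Cygnus:100, Hydra:26 → nearest is Alpha
(-6, 1) — d² to each: Alpha:9, Pavo:65, Cygnus:130, Hydra:80 → nearest is Alpha
(-5, -2) — d² to each: Alpha:13, Pavo:37, Cygnus:136, Hydra:50 → nearest is Alpha
(6, 1) — d² to each: Alpha:81, Pavo:41, Cygnus:10, Hydra:32 → nearest is Cygnus
(1, -6) — d² to each: Alpha:65, Pavo:9, Cygnus:116, Hydra:10 → nearest is Pavo
(-2, 5) — d² to each: Alpha:17, Pavo:73, Cygnus:50, Hydra:80 → nearest is Alpha
4 of the 7 points have Alpha as nearest.

4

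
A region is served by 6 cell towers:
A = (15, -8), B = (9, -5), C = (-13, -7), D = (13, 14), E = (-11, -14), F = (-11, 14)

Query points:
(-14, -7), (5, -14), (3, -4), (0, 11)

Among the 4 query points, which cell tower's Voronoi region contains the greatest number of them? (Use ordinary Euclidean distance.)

B

(-14, -7) — d² to each: A:842, B:533, C:1, D:1170, E:58, F:450 → nearest is C
(5, -14) — d² to each: A:136, B:97, C:373, D:848, E:256, F:1040 → nearest is B
(3, -4) — d² to each: A:160, B:37, C:265, D:424, E:296, F:520 → nearest is B
(0, 11) — d² to each: A:586, B:337, C:493, D:178, E:746, F:130 → nearest is F
Tally — B:2, C:1, F:1. B captures the most (2).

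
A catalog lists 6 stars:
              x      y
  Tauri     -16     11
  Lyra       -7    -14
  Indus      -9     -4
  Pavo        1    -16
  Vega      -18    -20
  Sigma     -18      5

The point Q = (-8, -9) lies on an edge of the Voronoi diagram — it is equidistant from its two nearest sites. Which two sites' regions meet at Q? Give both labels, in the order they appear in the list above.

Lyra and Indus

Squared distances from Q to each site:
d²(Q, Tauri) = 64 + 400 = 464
d²(Q, Lyra) = 1 + 25 = 26
d²(Q, Indus) = 1 + 25 = 26
d²(Q, Pavo) = 81 + 49 = 130
d²(Q, Vega) = 100 + 121 = 221
d²(Q, Sigma) = 100 + 196 = 296
Q is equidistant from Lyra and Indus (both at squared distance 26), and every other site is strictly farther — so Q lies on the Lyra–Indus Voronoi edge.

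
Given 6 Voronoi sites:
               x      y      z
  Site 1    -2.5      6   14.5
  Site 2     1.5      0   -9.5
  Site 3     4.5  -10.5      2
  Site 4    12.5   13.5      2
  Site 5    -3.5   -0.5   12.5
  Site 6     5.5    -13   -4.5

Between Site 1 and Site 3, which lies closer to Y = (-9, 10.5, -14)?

Site 1

Compare squared distances:
d²(Y, Site 1) = (-9−(-2.5))² + (10.5−6)² + (-14−14.5)² = 42.25 + 20.25 + 812.25 = 874.75
d²(Y, Site 3) = (-9−4.5)² + (10.5−(-10.5))² + (-14−2)² = 182.25 + 441 + 256 = 879.25
874.75 < 879.25, so Site 1 is closer.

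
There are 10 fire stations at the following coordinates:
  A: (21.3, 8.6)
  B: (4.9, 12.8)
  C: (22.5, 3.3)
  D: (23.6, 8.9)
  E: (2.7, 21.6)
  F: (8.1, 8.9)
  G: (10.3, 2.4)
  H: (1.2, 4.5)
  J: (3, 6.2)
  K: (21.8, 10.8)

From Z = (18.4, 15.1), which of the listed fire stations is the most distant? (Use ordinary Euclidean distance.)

Squared Euclidean distances:
|ZA|² = (18.4−21.3)² + (15.1−8.6)² = 8.41 + 42.25 = 50.66
|ZB|² = (18.4−4.9)² + (15.1−12.8)² = 182.25 + 5.29 = 187.54
|ZC|² = (18.4−22.5)² + (15.1−3.3)² = 16.81 + 139.24 = 156.05
|ZD|² = (18.4−23.6)² + (15.1−8.9)² = 27.04 + 38.44 = 65.48
|ZE|² = (18.4−2.7)² + (15.1−21.6)² = 246.49 + 42.25 = 288.74
|ZF|² = (18.4−8.1)² + (15.1−8.9)² = 106.09 + 38.44 = 144.53
|ZG|² = (18.4−10.3)² + (15.1−2.4)² = 65.61 + 161.29 = 226.9
|ZH|² = (18.4−1.2)² + (15.1−4.5)² = 295.84 + 112.36 = 408.2
|ZJ|² = (18.4−3)² + (15.1−6.2)² = 237.16 + 79.21 = 316.37
|ZK|² = (18.4−21.8)² + (15.1−10.8)² = 11.56 + 18.49 = 30.05
The largest is to H.

H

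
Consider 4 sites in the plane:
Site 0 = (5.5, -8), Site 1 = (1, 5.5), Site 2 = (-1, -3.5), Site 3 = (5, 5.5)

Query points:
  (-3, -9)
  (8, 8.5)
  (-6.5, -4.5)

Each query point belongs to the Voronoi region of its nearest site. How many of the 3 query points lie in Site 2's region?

(-3, -9) — d² to each: Site 0:73.25, Site 1:226.25, Site 2:34.25, Site 3:274.25 → nearest is Site 2
(8, 8.5) — d² to each: Site 0:278.5, Site 1:58, Site 2:225, Site 3:18 → nearest is Site 3
(-6.5, -4.5) — d² to each: Site 0:156.25, Site 1:156.25, Site 2:31.25, Site 3:232.25 → nearest is Site 2
2 of the 3 points have Site 2 as nearest.

2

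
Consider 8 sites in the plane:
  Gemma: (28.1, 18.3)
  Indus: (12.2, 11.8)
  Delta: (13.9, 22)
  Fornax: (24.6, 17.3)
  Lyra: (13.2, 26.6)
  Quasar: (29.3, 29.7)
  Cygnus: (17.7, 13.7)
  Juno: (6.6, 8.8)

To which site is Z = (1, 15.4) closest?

Squared Euclidean distances:
d²(Z, Gemma) = 734.41 + 8.41 = 742.82
d²(Z, Indus) = 125.44 + 12.96 = 138.4
d²(Z, Delta) = 166.41 + 43.56 = 209.97
d²(Z, Fornax) = 556.96 + 3.61 = 560.57
d²(Z, Lyra) = 148.84 + 125.44 = 274.28
d²(Z, Quasar) = 800.89 + 204.49 = 1005.38
d²(Z, Cygnus) = 278.89 + 2.89 = 281.78
d²(Z, Juno) = 31.36 + 43.56 = 74.92
Minimum is at Juno.

Juno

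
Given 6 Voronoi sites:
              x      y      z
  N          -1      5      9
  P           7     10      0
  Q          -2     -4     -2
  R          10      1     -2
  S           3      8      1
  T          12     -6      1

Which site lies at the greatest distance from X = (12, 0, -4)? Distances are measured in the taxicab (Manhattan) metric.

N

d(X,N) = |12−(-1)| + |0−5| + |-4−9| = 13 + 5 + 13 = 31
d(X,P) = |12−7| + |0−10| + |-4−0| = 5 + 10 + 4 = 19
d(X,Q) = |12−(-2)| + |0−(-4)| + |-4−(-2)| = 14 + 4 + 2 = 20
d(X,R) = |12−10| + |0−1| + |-4−(-2)| = 2 + 1 + 2 = 5
d(X,S) = |12−3| + |0−8| + |-4−1| = 9 + 8 + 5 = 22
d(X,T) = |12−12| + |0−(-6)| + |-4−1| = 0 + 6 + 5 = 11
The largest is to N.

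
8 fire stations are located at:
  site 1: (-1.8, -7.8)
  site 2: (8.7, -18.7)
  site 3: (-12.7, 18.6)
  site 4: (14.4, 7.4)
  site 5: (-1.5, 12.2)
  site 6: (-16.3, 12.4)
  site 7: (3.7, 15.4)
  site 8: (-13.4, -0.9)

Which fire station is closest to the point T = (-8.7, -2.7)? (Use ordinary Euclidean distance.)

Compare squared distances (the ordering matches that of the actual distances):
d²(T, site 1) = 47.61 + 26.01 = 73.62
d²(T, site 2) = 302.76 + 256 = 558.76
d²(T, site 3) = 16 + 453.69 = 469.69
d²(T, site 4) = 533.61 + 102.01 = 635.62
d²(T, site 5) = 51.84 + 222.01 = 273.85
d²(T, site 6) = 57.76 + 228.01 = 285.77
d²(T, site 7) = 153.76 + 327.61 = 481.37
d²(T, site 8) = 22.09 + 3.24 = 25.33
Minimum is at site 8.

site 8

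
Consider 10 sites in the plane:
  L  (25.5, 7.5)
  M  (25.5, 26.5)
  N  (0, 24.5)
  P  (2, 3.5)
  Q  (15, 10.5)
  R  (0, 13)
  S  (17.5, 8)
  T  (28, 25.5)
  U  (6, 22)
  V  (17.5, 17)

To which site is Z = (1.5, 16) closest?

R

Since √ is increasing, it suffices to compare squared distances:
|ZL|² = 576 + 72.25 = 648.25
|ZM|² = 576 + 110.25 = 686.25
|ZN|² = 2.25 + 72.25 = 74.5
|ZP|² = 0.25 + 156.25 = 156.5
|ZQ|² = 182.25 + 30.25 = 212.5
|ZR|² = 2.25 + 9 = 11.25
|ZS|² = 256 + 64 = 320
|ZT|² = 702.25 + 90.25 = 792.5
|ZU|² = 20.25 + 36 = 56.25
|ZV|² = 256 + 1 = 257
Minimum is at R.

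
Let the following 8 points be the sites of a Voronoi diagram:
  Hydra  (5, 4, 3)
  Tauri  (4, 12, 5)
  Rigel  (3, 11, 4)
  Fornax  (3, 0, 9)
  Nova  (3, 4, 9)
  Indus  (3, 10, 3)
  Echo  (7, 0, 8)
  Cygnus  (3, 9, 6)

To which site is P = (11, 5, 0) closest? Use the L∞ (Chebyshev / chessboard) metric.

Hydra

d(P, Hydra) = max(6, 1, 3) = 6
d(P, Tauri) = max(7, 7, 5) = 7
d(P, Rigel) = max(8, 6, 4) = 8
d(P, Fornax) = max(8, 5, 9) = 9
d(P, Nova) = max(8, 1, 9) = 9
d(P, Indus) = max(8, 5, 3) = 8
d(P, Echo) = max(4, 5, 8) = 8
d(P, Cygnus) = max(8, 4, 6) = 8
Minimum is at Hydra.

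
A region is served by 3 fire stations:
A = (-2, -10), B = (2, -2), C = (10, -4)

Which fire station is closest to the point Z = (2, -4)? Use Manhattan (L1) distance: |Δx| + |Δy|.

d(Z,A) = |2−(-2)| + |-4−(-10)| = 4 + 6 = 10
d(Z,B) = |2−2| + |-4−(-2)| = 0 + 2 = 2
d(Z,C) = |2−10| + |-4−(-4)| = 8 + 0 = 8
B is nearest.

B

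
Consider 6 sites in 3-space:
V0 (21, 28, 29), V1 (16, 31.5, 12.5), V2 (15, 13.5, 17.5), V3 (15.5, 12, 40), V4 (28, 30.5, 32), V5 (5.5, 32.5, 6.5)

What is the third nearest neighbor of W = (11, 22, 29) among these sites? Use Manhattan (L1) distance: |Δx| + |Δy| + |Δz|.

V3

d(W,V0) = 10 + 6 + 0 = 16
d(W,V1) = 5 + 9.5 + 16.5 = 31
d(W,V2) = 4 + 8.5 + 11.5 = 24
d(W,V3) = 4.5 + 10 + 11 = 25.5
d(W,V4) = 17 + 8.5 + 3 = 28.5
d(W,V5) = 5.5 + 10.5 + 22.5 = 38.5
Sorted ascending: V0, V2, V3, V4, … — the third-nearest is V3.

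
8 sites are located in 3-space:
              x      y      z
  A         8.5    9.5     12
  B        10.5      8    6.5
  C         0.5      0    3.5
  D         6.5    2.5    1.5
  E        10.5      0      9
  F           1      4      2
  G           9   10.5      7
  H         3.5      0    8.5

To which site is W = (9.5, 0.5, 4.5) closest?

Compare squared distances (the ordering matches that of the actual distances):
|WA|² = (9.5−8.5)² + (0.5−9.5)² + (4.5−12)² = 1 + 81 + 56.25 = 138.25
|WB|² = (9.5−10.5)² + (0.5−8)² + (4.5−6.5)² = 1 + 56.25 + 4 = 61.25
|WC|² = (9.5−0.5)² + (0.5−0)² + (4.5−3.5)² = 81 + 0.25 + 1 = 82.25
|WD|² = (9.5−6.5)² + (0.5−2.5)² + (4.5−1.5)² = 9 + 4 + 9 = 22
|WE|² = (9.5−10.5)² + (0.5−0)² + (4.5−9)² = 1 + 0.25 + 20.25 = 21.5
|WF|² = (9.5−1)² + (0.5−4)² + (4.5−2)² = 72.25 + 12.25 + 6.25 = 90.75
|WG|² = (9.5−9)² + (0.5−10.5)² + (4.5−7)² = 0.25 + 100 + 6.25 = 106.5
|WH|² = (9.5−3.5)² + (0.5−0)² + (4.5−8.5)² = 36 + 0.25 + 16 = 52.25
E is nearest.

E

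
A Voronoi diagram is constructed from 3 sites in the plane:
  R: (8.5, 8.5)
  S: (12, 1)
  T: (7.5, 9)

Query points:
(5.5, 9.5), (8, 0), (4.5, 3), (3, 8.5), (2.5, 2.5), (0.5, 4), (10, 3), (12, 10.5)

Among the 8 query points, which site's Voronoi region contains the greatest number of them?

T

(5.5, 9.5) — d² to each: R:10, S:114.5, T:4.25 → nearest is T
(8, 0) — d² to each: R:72.5, S:17, T:81.25 → nearest is S
(4.5, 3) — d² to each: R:46.25, S:60.25, T:45 → nearest is T
(3, 8.5) — d² to each: R:30.25, S:137.25, T:20.5 → nearest is T
(2.5, 2.5) — d² to each: R:72, S:92.5, T:67.25 → nearest is T
(0.5, 4) — d² to each: R:84.25, S:141.25, T:74 → nearest is T
(10, 3) — d² to each: R:32.5, S:8, T:42.25 → nearest is S
(12, 10.5) — d² to each: R:16.25, S:90.25, T:22.5 → nearest is R
Tally — R:1, S:2, T:5. T captures the most (5).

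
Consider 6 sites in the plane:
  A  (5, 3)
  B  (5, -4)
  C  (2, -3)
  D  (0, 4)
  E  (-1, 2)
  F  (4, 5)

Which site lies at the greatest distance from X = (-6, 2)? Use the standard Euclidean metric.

B

Squared Euclidean distances:
|XA|² = (-6−5)² + (2−3)² = 121 + 1 = 122
|XB|² = (-6−5)² + (2−(-4))² = 121 + 36 = 157
|XC|² = (-6−2)² + (2−(-3))² = 64 + 25 = 89
|XD|² = (-6−0)² + (2−4)² = 36 + 4 = 40
|XE|² = (-6−(-1))² + (2−2)² = 25 + 0 = 25
|XF|² = (-6−4)² + (2−5)² = 100 + 9 = 109
The largest is to B.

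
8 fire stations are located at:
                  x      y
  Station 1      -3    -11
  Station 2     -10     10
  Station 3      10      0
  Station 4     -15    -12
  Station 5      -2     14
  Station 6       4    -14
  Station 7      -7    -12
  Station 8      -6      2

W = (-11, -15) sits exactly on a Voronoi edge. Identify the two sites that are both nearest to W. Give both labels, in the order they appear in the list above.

Station 4 and Station 7

Squared distances from W to each site:
d²(W, Station 1) = (-11−(-3))² + (-15−(-11))² = 64 + 16 = 80
d²(W, Station 2) = (-11−(-10))² + (-15−10)² = 1 + 625 = 626
d²(W, Station 3) = (-11−10)² + (-15−0)² = 441 + 225 = 666
d²(W, Station 4) = (-11−(-15))² + (-15−(-12))² = 16 + 9 = 25
d²(W, Station 5) = (-11−(-2))² + (-15−14)² = 81 + 841 = 922
d²(W, Station 6) = (-11−4)² + (-15−(-14))² = 225 + 1 = 226
d²(W, Station 7) = (-11−(-7))² + (-15−(-12))² = 16 + 9 = 25
d²(W, Station 8) = (-11−(-6))² + (-15−2)² = 25 + 289 = 314
W is equidistant from Station 4 and Station 7 (both at squared distance 25), and every other site is strictly farther — so W lies on the Station 4–Station 7 Voronoi edge.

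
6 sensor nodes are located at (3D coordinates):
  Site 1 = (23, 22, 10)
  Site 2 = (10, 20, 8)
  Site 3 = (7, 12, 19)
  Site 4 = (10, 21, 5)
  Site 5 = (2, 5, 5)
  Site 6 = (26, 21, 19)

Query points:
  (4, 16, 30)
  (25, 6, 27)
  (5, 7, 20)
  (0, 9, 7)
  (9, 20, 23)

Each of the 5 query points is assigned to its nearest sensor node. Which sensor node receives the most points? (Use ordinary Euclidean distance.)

Site 3

(4, 16, 30) — d² to each: Site 1:797, Site 2:536, Site 3:146, Site 4:686, Site 5:750, Site 6:630 → nearest is Site 3
(25, 6, 27) — d² to each: Site 1:549, Site 2:782, Site 3:424, Site 4:934, Site 5:1014, Site 6:290 → nearest is Site 6
(5, 7, 20) — d² to each: Site 1:649, Site 2:338, Site 3:30, Site 4:446, Site 5:238, Site 6:638 → nearest is Site 3
(0, 9, 7) — d² to each: Site 1:707, Site 2:222, Site 3:202, Site 4:248, Site 5:24, Site 6:964 → nearest is Site 5
(9, 20, 23) — d² to each: Site 1:369, Site 2:226, Site 3:84, Site 4:326, Site 5:598, Site 6:306 → nearest is Site 3
Tally — Site 3:3, Site 5:1, Site 6:1. Site 3 captures the most (3).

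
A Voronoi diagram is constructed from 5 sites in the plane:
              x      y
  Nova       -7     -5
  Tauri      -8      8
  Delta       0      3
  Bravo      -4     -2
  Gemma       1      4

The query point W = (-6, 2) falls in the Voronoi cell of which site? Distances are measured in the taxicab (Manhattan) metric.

Bravo

d(W, Nova) = |-6−(-7)| + |2−(-5)| = 1 + 7 = 8
d(W, Tauri) = |-6−(-8)| + |2−8| = 2 + 6 = 8
d(W, Delta) = |-6−0| + |2−3| = 6 + 1 = 7
d(W, Bravo) = |-6−(-4)| + |2−(-2)| = 2 + 4 = 6
d(W, Gemma) = |-6−1| + |2−4| = 7 + 2 = 9
Minimum is at Bravo.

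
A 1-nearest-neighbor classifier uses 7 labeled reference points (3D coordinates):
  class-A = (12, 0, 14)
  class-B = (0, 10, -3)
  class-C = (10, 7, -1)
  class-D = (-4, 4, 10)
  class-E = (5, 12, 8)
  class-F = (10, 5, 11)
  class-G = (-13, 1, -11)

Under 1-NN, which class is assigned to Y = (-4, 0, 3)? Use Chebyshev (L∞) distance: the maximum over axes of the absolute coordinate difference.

class-D

d(Y, class-A) = max(16, 0, 11) = 16
d(Y, class-B) = max(4, 10, 6) = 10
d(Y, class-C) = max(14, 7, 4) = 14
d(Y, class-D) = max(0, 4, 7) = 7
d(Y, class-E) = max(9, 12, 5) = 12
d(Y, class-F) = max(14, 5, 8) = 14
d(Y, class-G) = max(9, 1, 14) = 14
class-D is nearest.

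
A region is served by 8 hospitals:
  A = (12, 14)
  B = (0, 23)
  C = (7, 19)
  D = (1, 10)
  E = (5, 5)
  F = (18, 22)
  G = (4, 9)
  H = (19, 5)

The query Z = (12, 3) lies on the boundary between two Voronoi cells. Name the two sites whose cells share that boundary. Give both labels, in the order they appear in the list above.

E and H

Squared distances from Z to each site:
|ZA|² = (12−12)² + (3−14)² = 0 + 121 = 121
|ZB|² = (12−0)² + (3−23)² = 144 + 400 = 544
|ZC|² = (12−7)² + (3−19)² = 25 + 256 = 281
|ZD|² = (12−1)² + (3−10)² = 121 + 49 = 170
|ZE|² = (12−5)² + (3−5)² = 49 + 4 = 53
|ZF|² = (12−18)² + (3−22)² = 36 + 361 = 397
|ZG|² = (12−4)² + (3−9)² = 64 + 36 = 100
|ZH|² = (12−19)² + (3−5)² = 49 + 4 = 53
Z is equidistant from E and H (both at squared distance 53), and every other site is strictly farther — so Z lies on the E–H Voronoi edge.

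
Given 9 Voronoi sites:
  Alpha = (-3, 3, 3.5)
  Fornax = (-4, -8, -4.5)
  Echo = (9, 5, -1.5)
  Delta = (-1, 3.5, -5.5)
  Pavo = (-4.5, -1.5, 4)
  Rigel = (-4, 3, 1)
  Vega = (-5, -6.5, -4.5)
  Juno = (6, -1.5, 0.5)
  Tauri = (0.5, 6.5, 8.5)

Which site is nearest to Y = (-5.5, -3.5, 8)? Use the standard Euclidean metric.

Compare squared distances (the ordering matches that of the actual distances):
d²(Y, Alpha) = 6.25 + 42.25 + 20.25 = 68.75
d²(Y, Fornax) = 2.25 + 20.25 + 156.25 = 178.75
d²(Y, Echo) = 210.25 + 72.25 + 90.25 = 372.75
d²(Y, Delta) = 20.25 + 49 + 182.25 = 251.5
d²(Y, Pavo) = 1 + 4 + 16 = 21
d²(Y, Rigel) = 2.25 + 42.25 + 49 = 93.5
d²(Y, Vega) = 0.25 + 9 + 156.25 = 165.5
d²(Y, Juno) = 132.25 + 4 + 56.25 = 192.5
d²(Y, Tauri) = 36 + 100 + 0.25 = 136.25
Minimum is at Pavo.

Pavo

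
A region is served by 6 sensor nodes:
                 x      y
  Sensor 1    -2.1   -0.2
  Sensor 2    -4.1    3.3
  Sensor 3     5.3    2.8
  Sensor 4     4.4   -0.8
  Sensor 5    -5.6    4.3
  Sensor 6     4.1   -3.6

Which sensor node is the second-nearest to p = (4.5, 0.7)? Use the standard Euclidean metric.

Sensor 3

Compare squared distances (the ordering matches that of the actual distances):
d²(p, Sensor 1) = (4.5−(-2.1))² + (0.7−(-0.2))² = 43.56 + 0.81 = 44.37
d²(p, Sensor 2) = (4.5−(-4.1))² + (0.7−3.3)² = 73.96 + 6.76 = 80.72
d²(p, Sensor 3) = (4.5−5.3)² + (0.7−2.8)² = 0.64 + 4.41 = 5.05
d²(p, Sensor 4) = (4.5−4.4)² + (0.7−(-0.8))² = 0.01 + 2.25 = 2.26
d²(p, Sensor 5) = (4.5−(-5.6))² + (0.7−4.3)² = 102.01 + 12.96 = 114.97
d²(p, Sensor 6) = (4.5−4.1)² + (0.7−(-3.6))² = 0.16 + 18.49 = 18.65
Sorted ascending: Sensor 4, Sensor 3, Sensor 6, … — the second-nearest is Sensor 3.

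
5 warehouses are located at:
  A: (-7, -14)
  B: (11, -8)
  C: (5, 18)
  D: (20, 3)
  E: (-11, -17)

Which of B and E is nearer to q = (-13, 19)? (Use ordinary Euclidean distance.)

Compare squared distances:
|qB|² = (-13−11)² + (19−(-8))² = 576 + 729 = 1305
|qE|² = (-13−(-11))² + (19−(-17))² = 4 + 1296 = 1300
1305 > 1300, so E is closer.

E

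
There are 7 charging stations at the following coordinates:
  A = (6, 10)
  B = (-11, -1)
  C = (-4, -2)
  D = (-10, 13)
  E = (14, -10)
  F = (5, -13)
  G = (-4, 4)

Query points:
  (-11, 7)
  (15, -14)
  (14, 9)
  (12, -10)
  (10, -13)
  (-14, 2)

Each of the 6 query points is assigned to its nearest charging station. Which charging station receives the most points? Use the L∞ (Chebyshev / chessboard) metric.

(-11, 7) — d to each: A:17, B:8, C:9, D:6, E:25, F:20, G:7 → nearest is D
(15, -14) — d to each: A:24, B:26, C:19, D:27, E:4, F:10, G:19 → nearest is E
(14, 9) — d to each: A:8, B:25, C:18, D:24, E:19, F:22, G:18 → nearest is A
(12, -10) — d to each: A:20, B:23, C:16, D:23, E:2, F:7, G:16 → nearest is E
(10, -13) — d to each: A:23, B:21, C:14, D:26, E:4, F:5, G:17 → nearest is E
(-14, 2) — d to each: A:20, B:3, C:10, D:11, E:28, F:19, G:10 → nearest is B
Tally — A:1, B:1, D:1, E:3. E captures the most (3).

E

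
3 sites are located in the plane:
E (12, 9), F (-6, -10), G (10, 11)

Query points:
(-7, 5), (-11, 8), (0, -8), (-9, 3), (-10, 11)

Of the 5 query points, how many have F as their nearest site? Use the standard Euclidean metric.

4

(-7, 5) — d² to each: E:377, F:226, G:325 → nearest is F
(-11, 8) — d² to each: E:530, F:349, G:450 → nearest is F
(0, -8) — d² to each: E:433, F:40, G:461 → nearest is F
(-9, 3) — d² to each: E:477, F:178, G:425 → nearest is F
(-10, 11) — d² to each: E:488, F:457, G:400 → nearest is G
4 of the 5 points have F as nearest.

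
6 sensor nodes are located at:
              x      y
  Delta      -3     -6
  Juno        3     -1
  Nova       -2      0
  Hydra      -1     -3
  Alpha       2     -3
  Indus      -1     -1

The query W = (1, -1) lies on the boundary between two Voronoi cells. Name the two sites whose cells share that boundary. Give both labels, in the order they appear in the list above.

Juno and Indus

Squared distances from W to each site:
d²(W, Delta) = (1−(-3))² + (-1−(-6))² = 16 + 25 = 41
d²(W, Juno) = (1−3)² + (-1−(-1))² = 4 + 0 = 4
d²(W, Nova) = (1−(-2))² + (-1−0)² = 9 + 1 = 10
d²(W, Hydra) = (1−(-1))² + (-1−(-3))² = 4 + 4 = 8
d²(W, Alpha) = (1−2)² + (-1−(-3))² = 1 + 4 = 5
d²(W, Indus) = (1−(-1))² + (-1−(-1))² = 4 + 0 = 4
W is equidistant from Juno and Indus (both at squared distance 4), and every other site is strictly farther — so W lies on the Juno–Indus Voronoi edge.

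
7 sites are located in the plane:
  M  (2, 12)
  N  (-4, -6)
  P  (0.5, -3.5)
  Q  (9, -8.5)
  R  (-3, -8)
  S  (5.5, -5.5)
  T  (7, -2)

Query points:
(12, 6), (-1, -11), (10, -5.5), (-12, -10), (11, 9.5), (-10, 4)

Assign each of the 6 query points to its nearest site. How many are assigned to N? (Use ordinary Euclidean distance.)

(12, 6) — d² to each: M:136, N:400, P:222.5, Q:219.25, R:421, S:174.5, T:89 → nearest is T
(-1, -11) — d² to each: M:538, N:34, P:58.5, Q:106.25, R:13, S:72.5, T:145 → nearest is R
(10, -5.5) — d² to each: M:370.25, N:196.25, P:94.25, Q:10, R:175.25, S:20.25, T:21.25 → nearest is Q
(-12, -10) — d² to each: M:680, N:80, P:198.5, Q:443.25, R:85, S:326.5, T:425 → nearest is N
(11, 9.5) — d² to each: M:87.25, N:465.25, P:279.25, Q:328, R:502.25, S:255.25, T:148.25 → nearest is M
(-10, 4) — d² to each: M:208, N:136, P:166.5, Q:517.25, R:193, S:330.5, T:325 → nearest is N
2 of the 6 points have N as nearest.

2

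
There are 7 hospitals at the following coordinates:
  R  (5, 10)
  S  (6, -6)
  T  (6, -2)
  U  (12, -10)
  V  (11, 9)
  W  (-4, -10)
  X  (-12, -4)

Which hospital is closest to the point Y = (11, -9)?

U

Compare squared distances (the ordering matches that of the actual distances):
|YR|² = 36 + 361 = 397
|YS|² = 25 + 9 = 34
|YT|² = 25 + 49 = 74
|YU|² = 1 + 1 = 2
|YV|² = 0 + 324 = 324
|YW|² = 225 + 1 = 226
|YX|² = 529 + 25 = 554
U is nearest.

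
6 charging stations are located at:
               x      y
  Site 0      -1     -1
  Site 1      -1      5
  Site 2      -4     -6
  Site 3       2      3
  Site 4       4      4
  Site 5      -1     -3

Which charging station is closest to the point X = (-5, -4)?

Site 2

Squared Euclidean distances:
d²(X, Site 0) = 16 + 9 = 25
d²(X, Site 1) = 16 + 81 = 97
d²(X, Site 2) = 1 + 4 = 5
d²(X, Site 3) = 49 + 49 = 98
d²(X, Site 4) = 81 + 64 = 145
d²(X, Site 5) = 16 + 1 = 17
Site 2 is nearest.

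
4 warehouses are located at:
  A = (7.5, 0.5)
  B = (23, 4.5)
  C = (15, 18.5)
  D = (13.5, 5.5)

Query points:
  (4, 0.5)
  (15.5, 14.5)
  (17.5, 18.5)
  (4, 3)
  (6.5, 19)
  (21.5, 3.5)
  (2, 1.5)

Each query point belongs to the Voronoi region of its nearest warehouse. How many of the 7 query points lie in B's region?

(4, 0.5) — d² to each: A:12.25, B:377, C:445, D:115.25 → nearest is A
(15.5, 14.5) — d² to each: A:260, B:156.25, C:16.25, D:85 → nearest is C
(17.5, 18.5) — d² to each: A:424, B:226.25, C:6.25, D:185 → nearest is C
(4, 3) — d² to each: A:18.5, B:363.25, C:361.25, D:96.5 → nearest is A
(6.5, 19) — d² to each: A:343.25, B:482.5, C:72.5, D:231.25 → nearest is C
(21.5, 3.5) — d² to each: A:205, B:3.25, C:267.25, D:68 → nearest is B
(2, 1.5) — d² to each: A:31.25, B:450, C:458, D:148.25 → nearest is A
1 of the 7 points has B as nearest.

1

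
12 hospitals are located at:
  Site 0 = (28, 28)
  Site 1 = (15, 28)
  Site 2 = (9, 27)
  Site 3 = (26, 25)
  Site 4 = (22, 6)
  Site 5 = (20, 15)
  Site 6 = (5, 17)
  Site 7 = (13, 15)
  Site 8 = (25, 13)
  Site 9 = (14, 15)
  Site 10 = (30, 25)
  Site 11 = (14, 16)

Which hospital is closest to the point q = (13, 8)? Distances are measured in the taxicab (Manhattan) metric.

d(q, Site 0) = |13−28| + |8−28| = 15 + 20 = 35
d(q, Site 1) = |13−15| + |8−28| = 2 + 20 = 22
d(q, Site 2) = |13−9| + |8−27| = 4 + 19 = 23
d(q, Site 3) = |13−26| + |8−25| = 13 + 17 = 30
d(q, Site 4) = |13−22| + |8−6| = 9 + 2 = 11
d(q, Site 5) = |13−20| + |8−15| = 7 + 7 = 14
d(q, Site 6) = |13−5| + |8−17| = 8 + 9 = 17
d(q, Site 7) = |13−13| + |8−15| = 0 + 7 = 7
d(q, Site 8) = |13−25| + |8−13| = 12 + 5 = 17
d(q, Site 9) = |13−14| + |8−15| = 1 + 7 = 8
d(q, Site 10) = |13−30| + |8−25| = 17 + 17 = 34
d(q, Site 11) = |13−14| + |8−16| = 1 + 8 = 9
Site 7 is nearest.

Site 7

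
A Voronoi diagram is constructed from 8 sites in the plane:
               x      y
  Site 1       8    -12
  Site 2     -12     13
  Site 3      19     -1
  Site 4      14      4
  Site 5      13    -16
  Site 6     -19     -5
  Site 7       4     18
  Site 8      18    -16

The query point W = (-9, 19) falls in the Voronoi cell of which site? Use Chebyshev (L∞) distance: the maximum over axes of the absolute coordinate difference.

d(W, Site 1) = max(17, 31) = 31
d(W, Site 2) = max(3, 6) = 6
d(W, Site 3) = max(28, 20) = 28
d(W, Site 4) = max(23, 15) = 23
d(W, Site 5) = max(22, 35) = 35
d(W, Site 6) = max(10, 24) = 24
d(W, Site 7) = max(13, 1) = 13
d(W, Site 8) = max(27, 35) = 35
Site 2 is nearest.

Site 2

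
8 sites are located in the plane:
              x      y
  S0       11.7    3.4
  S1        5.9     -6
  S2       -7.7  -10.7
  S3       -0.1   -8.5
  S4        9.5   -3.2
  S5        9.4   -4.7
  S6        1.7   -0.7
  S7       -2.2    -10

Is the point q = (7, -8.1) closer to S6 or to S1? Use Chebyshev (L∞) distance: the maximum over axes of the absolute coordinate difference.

d(q,S6) = max(5.3, 7.4) = 7.4
d(q,S1) = max(1.1, 2.1) = 2.1
7.4 > 2.1, so S1 is closer.

S1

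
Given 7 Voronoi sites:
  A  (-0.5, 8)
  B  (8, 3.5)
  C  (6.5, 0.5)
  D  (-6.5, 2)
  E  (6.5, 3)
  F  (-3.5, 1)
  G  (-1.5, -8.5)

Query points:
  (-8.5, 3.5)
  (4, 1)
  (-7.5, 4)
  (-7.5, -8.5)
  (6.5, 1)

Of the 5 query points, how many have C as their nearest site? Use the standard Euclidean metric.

(-8.5, 3.5) — d² to each: A:84.25, B:272.25, C:234, D:6.25, E:225.25, F:31.25, G:193 → nearest is D
(4, 1) — d² to each: A:69.25, B:22.25, C:6.5, D:111.25, E:10.25, F:56.25, G:120.5 → nearest is C
(-7.5, 4) — d² to each: A:65, B:240.5, C:208.25, D:5, E:197, F:25, G:192.25 → nearest is D
(-7.5, -8.5) — d² to each: A:321.25, B:384.25, C:277, D:111.25, E:328.25, F:106.25, G:36 → nearest is G
(6.5, 1) — d² to each: A:98, B:8.5, C:0.25, D:170, E:4, F:100, G:154.25 → nearest is C
2 of the 5 points have C as nearest.

2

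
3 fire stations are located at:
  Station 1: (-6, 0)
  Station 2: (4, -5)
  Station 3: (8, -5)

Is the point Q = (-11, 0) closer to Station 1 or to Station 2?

Compare squared distances:
d²(Q, Station 1) = (-11−(-6))² + (0−0)² = 25 + 0 = 25
d²(Q, Station 2) = (-11−4)² + (0−(-5))² = 225 + 25 = 250
25 < 250, so Station 1 is closer.

Station 1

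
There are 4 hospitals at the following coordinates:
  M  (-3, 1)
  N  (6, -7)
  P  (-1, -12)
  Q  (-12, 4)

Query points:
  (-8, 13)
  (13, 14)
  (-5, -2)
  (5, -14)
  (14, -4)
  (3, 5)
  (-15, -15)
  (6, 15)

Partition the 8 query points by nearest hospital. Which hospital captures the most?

(-8, 13) — d² to each: M:169, N:596, P:674, Q:97 → nearest is Q
(13, 14) — d² to each: M:425, N:490, P:872, Q:725 → nearest is M
(-5, -2) — d² to each: M:13, N:146, P:116, Q:85 → nearest is M
(5, -14) — d² to each: M:289, N:50, P:40, Q:613 → nearest is P
(14, -4) — d² to each: M:314, N:73, P:289, Q:740 → nearest is N
(3, 5) — d² to each: M:52, N:153, P:305, Q:226 → nearest is M
(-15, -15) — d² to each: M:400, N:505, P:205, Q:370 → nearest is P
(6, 15) — d² to each: M:277, N:484, P:778, Q:445 → nearest is M
Tally — M:4, N:1, P:2, Q:1. M captures the most (4).

M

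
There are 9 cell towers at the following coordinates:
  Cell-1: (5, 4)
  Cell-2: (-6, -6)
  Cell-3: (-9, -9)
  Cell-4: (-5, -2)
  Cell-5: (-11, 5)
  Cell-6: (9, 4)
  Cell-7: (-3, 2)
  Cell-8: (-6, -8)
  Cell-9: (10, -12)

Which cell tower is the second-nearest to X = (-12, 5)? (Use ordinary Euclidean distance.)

Squared Euclidean distances:
d²(X, Cell-1) = 289 + 1 = 290
d²(X, Cell-2) = 36 + 121 = 157
d²(X, Cell-3) = 9 + 196 = 205
d²(X, Cell-4) = 49 + 49 = 98
d²(X, Cell-5) = 1 + 0 = 1
d²(X, Cell-6) = 441 + 1 = 442
d²(X, Cell-7) = 81 + 9 = 90
d²(X, Cell-8) = 36 + 169 = 205
d²(X, Cell-9) = 484 + 289 = 773
Sorted ascending: Cell-5, Cell-7, Cell-4, … — the second-nearest is Cell-7.

Cell-7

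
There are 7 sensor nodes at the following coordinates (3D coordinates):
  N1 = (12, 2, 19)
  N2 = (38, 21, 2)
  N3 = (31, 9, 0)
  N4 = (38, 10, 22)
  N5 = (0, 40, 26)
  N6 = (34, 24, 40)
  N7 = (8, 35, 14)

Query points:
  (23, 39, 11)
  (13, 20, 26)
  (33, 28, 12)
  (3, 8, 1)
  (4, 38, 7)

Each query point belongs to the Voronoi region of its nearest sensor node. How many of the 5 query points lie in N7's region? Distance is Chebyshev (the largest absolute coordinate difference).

(23, 39, 11) — d to each: N1:37, N2:18, N3:30, N4:29, N5:23, N6:29, N7:15 → nearest is N7
(13, 20, 26) — d to each: N1:18, N2:25, N3:26, N4:25, N5:20, N6:21, N7:15 → nearest is N7
(33, 28, 12) — d to each: N1:26, N2:10, N3:19, N4:18, N5:33, N6:28, N7:25 → nearest is N2
(3, 8, 1) — d to each: N1:18, N2:35, N3:28, N4:35, N5:32, N6:39, N7:27 → nearest is N1
(4, 38, 7) — d to each: N1:36, N2:34, N3:29, N4:34, N5:19, N6:33, N7:7 → nearest is N7
3 of the 5 points have N7 as nearest.

3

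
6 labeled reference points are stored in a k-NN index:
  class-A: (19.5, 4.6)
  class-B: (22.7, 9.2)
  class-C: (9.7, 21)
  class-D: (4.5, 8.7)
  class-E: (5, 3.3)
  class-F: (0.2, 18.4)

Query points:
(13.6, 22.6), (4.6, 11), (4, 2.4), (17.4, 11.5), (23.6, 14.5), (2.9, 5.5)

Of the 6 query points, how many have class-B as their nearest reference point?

2

(13.6, 22.6) — d² to each: class-A:358.81, class-B:262.37, class-C:17.77, class-D:276.02, class-E:446.45, class-F:197.2 → nearest is class-C
(4.6, 11) — d² to each: class-A:262.97, class-B:330.85, class-C:126.01, class-D:5.3, class-E:59.45, class-F:74.12 → nearest is class-D
(4, 2.4) — d² to each: class-A:245.09, class-B:395.93, class-C:378.45, class-D:39.94, class-E:1.81, class-F:270.44 → nearest is class-E
(17.4, 11.5) — d² to each: class-A:52.02, class-B:33.38, class-C:149.54, class-D:174.25, class-E:221, class-F:343.45 → nearest is class-B
(23.6, 14.5) — d² to each: class-A:114.82, class-B:28.9, class-C:235.46, class-D:398.45, class-E:471.4, class-F:562.77 → nearest is class-B
(2.9, 5.5) — d² to each: class-A:276.37, class-B:405.73, class-C:286.49, class-D:12.8, class-E:9.25, class-F:173.7 → nearest is class-E
2 of the 6 points have class-B as nearest.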